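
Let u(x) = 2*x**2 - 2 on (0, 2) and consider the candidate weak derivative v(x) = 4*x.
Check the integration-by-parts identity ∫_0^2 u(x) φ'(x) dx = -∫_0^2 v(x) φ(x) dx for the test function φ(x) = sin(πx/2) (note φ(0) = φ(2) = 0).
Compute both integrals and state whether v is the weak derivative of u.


LHS = -16/π, RHS = -16/π. Yes, v = u' weakly.

u(x) = 2*x**2 - 2, classical derivative u'(x) = 4*x.
φ(x) = sin(πx/2), so φ'(x) = π*cos(π*x/2)/2.
Note φ(0) = φ(2) = 0, so the boundary term u·φ vanishes.
LHS = ∫_0^2 u(x) φ'(x) dx = ∫_0^2 (π*x^2*cos(π*x/2) - π*cos(π*x/2)) dx. Term by term:
  ∫_0^2 -π*cos(π*x/2) dx = 0;  ∫_0^2 π*x^2*cos(π*x/2) dx = -16/π.
Sum: 0 − 16/π = -16/π.
So LHS = -16/π.
∫_0^2 v(x) φ(x) dx = ∫_0^2 (4*x*sin(π*x/2)) dx. Term by term:
  ∫_0^2 4*x*sin(π*x/2) dx = 16/π.
So RHS = -∫_0^2 v(x) φ(x) dx = -16/π.
LHS = RHS, so the identity holds for this test φ.
Moreover u is smooth here and v(x) = u'(x) = 4*x pointwise, so the identity holds for every test function. Hence v is the weak derivative of u.


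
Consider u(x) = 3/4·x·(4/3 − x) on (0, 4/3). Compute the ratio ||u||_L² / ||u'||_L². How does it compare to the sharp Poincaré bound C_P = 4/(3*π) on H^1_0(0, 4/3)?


||u||_L² / ||u'||_L² = 2*sqrt(10)/15 < C_P = 4/(3*π).

u(x) = 3/4·x·(4/3 − x), so u'(x) = 1 - 3*x/2.
u(x) = 3/4·x·(4/3 − x) vanishes at x = 0 and x = 4/3, so u ∈ H^1_0(0, 4/3). Differentiate via the product rule and integrate the resulting polynomials term by term.
  ∫_0^4/3 u² dx = ∫_0^4/3 (9*x^4/16 - 3*x^3/2 + x^2) dx. Term by term:
    ∫_0^4/3 9*x^4/16 dx = 64/135;  ∫_0^4/3 -3*x^3/2 dx = -32/27;  ∫_0^4/3 x^2 dx = 64/81.
  Sum: 64/135 − 32/27 + 64/81 = 32/405.
  ∫_0^4/3 (u')² dx = ∫_0^4/3 (9*x^2/4 - 3*x + 1) dx. Term by term:
    ∫_0^4/3 9*x^2/4 dx = 16/9;  ∫_0^4/3 -3*x dx = -8/3;  ∫_0^4/3 1 dx = 4/3.
  Sum: 16/9 − 8/3 + 4/3 = 4/9.
∫_0^4/3 u² dx = 32/405, so ||u||_L² = 4*sqrt(10)/45.
∫_0^4/3 (u')² dx = 4/9, so ||u'||_L² = 2/3.
Ratio ||u||_L² / ||u'||_L² = 2*sqrt(10)/15.
Sharp Poincaré constant on H^1_0(0, 4/3) is C_P = L/π = 4/(3*π), achieved by sin(3*π/4·x).
A polynomial bump cannot attain the sharp Poincaré constant (only the first sine eigenfunction does), so the ratio is strictly less than C_P, consistent with ||u||_L² ≤ C_P ||u'||_L².


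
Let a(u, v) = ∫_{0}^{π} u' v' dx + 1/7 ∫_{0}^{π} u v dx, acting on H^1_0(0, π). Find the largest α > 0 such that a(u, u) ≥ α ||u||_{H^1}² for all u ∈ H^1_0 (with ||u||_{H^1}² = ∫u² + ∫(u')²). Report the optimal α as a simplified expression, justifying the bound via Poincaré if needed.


α = 4/7

Coercivity of a(·,·) on H^1_0(0, π) means a(u, u) ≥ α ||u||_{H^1}² for every u ∈ H^1_0.
The interval has length L = π, and Poincaré/coercivity depend only on L. Here a(u, u) = ∫(u')² + (1/7)·∫u².
Here 0 < c = 1/7 < 1. The condition a(u,u) ≥ α||u||_{H^1}² reads (1−α)∫(u')² ≥ (α−c)∫u². Any admissible α is ≤ 1 (rapidly oscillating u have ∫u²/∫(u')² → 0), and α = 1 would force 0 ≥ (1−c)∫u², impossible since c < 1; so 1−α > 0. By the sharp Poincaré inequality on H^1_0 of an interval of length L, ∫(u')² ≥ (π/L)²∫u² with equality for the first sine mode sin(π(x−x₀)/L) (x₀ the left endpoint), so the inequality holds for all u iff (1−α)(π/L)² ≥ α − c, i.e. α ≤ ((π/L)² + c)/((π/L)² + 1) = (1 + c(L/π)²)/(1 + (L/π)²). With (π/L)² = 1 and c = 1/7, the largest admissible constant is α = ((π/L)² + c)/((π/L)² + 1).
Simplifying, α = 4/7.


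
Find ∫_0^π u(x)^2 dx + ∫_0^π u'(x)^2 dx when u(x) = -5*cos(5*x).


||u||_{H^1(0,π)}^2 = 325*π

u'(x) = 25*sin(5*x).
Expand u² and (u')² and integrate term by term on (0, π), using: for integers n ≥ 1, ∫_0^π sin²(nx) dx = ∫_0^π cos²(nx) dx = π/2; for n ≠ n', ∫_0^π sin(nx)sin(n'x) dx = ∫_0^π cos(nx)cos(n'x) dx = 0; and by product-to-sum, ∫_0^π sin(nx)cos(n'x) dx = ½∫_0^π [sin((n+n')x) + sin((n−n')x)] dx, which is 0 when n+n' is even and 2n/(n²−n'²) when n+n' is odd (it need not vanish on (0, π)).
  u² squared terms: (-5)²·∫cos(5x)² dx = 25·π/2 = 25*π/2.
  So ∫_0^π u² dx = 25*π/2.
  (u')² squared terms: (25)²·∫sin(5x)² dx = 625·π/2 = 625*π/2.
  So ∫_0^π (u')² dx = 625*π/2.
||u||_{H^1}^2 = (25*π/2) + (625*π/2) = 325*π.


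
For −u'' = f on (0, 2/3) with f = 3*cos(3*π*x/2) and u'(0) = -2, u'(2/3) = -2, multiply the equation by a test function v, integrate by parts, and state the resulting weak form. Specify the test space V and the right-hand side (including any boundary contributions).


V = H^1(0, 2/3) (v unrestricted at boundary; u is determined up to an additive constant); weak form: ∫_0^2/3 u'v' dx = ∫_0^2/3 (3*cos(3*π*x/2)) v dx − 2·v(2/3) + 2·v(0) for all v ∈ V.

Multiply both sides by a test function v and integrate from 0 to 2/3:
  ∫_0^2/3 −u''(x) v(x) dx = ∫_0^2/3 f(x) v(x) dx.
Integrate the LHS by parts once:
  ∫_0^2/3 −u'' v dx = −[u'(x) v(x)]_0^2/3 + ∫_0^2/3 u'(x) v'(x) dx.
Thus ∫_0^2/3 u'(x) v'(x) dx = ∫_0^2/3 f(x) v(x) dx + [u'(x) v(x)]_0^2/3.
Choose V so that boundary terms are either known or forced to vanish.
u has inhomogeneous Neumann u'(0) = -2, u'(2/3) = -2. [u' v]_0^2/3 = (-2)·v(2/3) − (-2)·v(0) = − 2·v(2/3) + 2·v(0). Take V = H^1(0, 2/3); boundary term becomes part of RHS.
Weak formulation: find u (satisfying any essential BC) such that ∫_0^2/3 u'(x) v'(x) dx = ∫_0^2/3 f v dx − 2·v(2/3) + 2·v(0) for all v ∈ V (Neumann data are natural BCs: they enter the RHS as boundary terms).
Substituting f(x) = 3*cos(3*π*x/2), the right-hand side is ∫_0^2/3 (3*cos(3*π*x/2)) v dx − 2·v(2/3) + 2·v(0).
Compatibility check (pure Neumann): taking v ≡ 1 ∈ V gives 0 = ∫_0^2/3 f dx + (-2) − (-2), i.e. ∫_0^2/3 f dx must equal u'(0) − u'(2/3) = 0. Indeed ∫_0^2/3 (3*cos(3*π*x/2)) dx = 0, so the data are compatible. The solution is then unique only up to an additive constant (fix it e.g. by requiring ∫_0^2/3 u dx = 0).


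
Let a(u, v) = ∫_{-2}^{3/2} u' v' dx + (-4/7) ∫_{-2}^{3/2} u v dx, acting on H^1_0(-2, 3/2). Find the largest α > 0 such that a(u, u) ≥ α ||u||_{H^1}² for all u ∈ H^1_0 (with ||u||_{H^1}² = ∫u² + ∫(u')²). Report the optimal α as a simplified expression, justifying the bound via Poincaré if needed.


α = 4*(-7 + π^2)/(4*π^2 + 49)

Coercivity of a(·,·) on H^1_0(-2, 3/2) means a(u, u) ≥ α ||u||_{H^1}² for every u ∈ H^1_0.
The interval has length L = 7/2, and Poincaré/coercivity depend only on L. Here a(u, u) = ∫(u')² + (-4/7)·∫u².
Here c = -4/7 < 0 with |c| < (π/L)² = 4*π^2/49, so coercivity still holds. The condition a(u,u) ≥ α||u||_{H^1}² reads (1−α)∫(u')² ≥ (α−c)∫u². Any admissible α is ≤ 1 (rapidly oscillating u have ∫u²/∫(u')² → 0), and α = 1 would force 0 ≥ (1−c)∫u², impossible since c < 1; so 1−α > 0. By the sharp Poincaré inequality on H^1_0 of an interval of length L, ∫(u')² ≥ (π/L)²∫u² with equality for the first sine mode sin(π(x−x₀)/L) (x₀ the left endpoint), so the inequality holds for all u iff (1−α)(π/L)² ≥ α − c, i.e. α ≤ ((π/L)² + c)/((π/L)² + 1) = (1 + c(L/π)²)/(1 + (L/π)²). (Direct route, valid since c ≤ 0: Poincaré gives c∫u² ≥ c(L/π)²∫(u')², so a(u,u) ≥ (1 + c(L/π)²)∫(u')², while ||u||_{H^1}² ≤ (1 + (L/π)²)∫(u')²; dividing yields the same α.) With (π/L)² = 4*π^2/49 and c = -4/7, the largest admissible constant is α = ((π/L)² + c)/((π/L)² + 1).
Simplifying, α = 4*(-7 + π^2)/(4*π^2 + 49).


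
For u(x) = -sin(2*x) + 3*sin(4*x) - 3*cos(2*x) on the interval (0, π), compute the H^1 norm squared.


||u||_{H^1(0,π)}^2 = 203*π/2

u'(x) = 6*sin(2*x) - 2*cos(2*x) + 12*cos(4*x).
Expand u² and (u')² and integrate term by term on (0, π), using: for integers n ≥ 1, ∫_0^π sin²(nx) dx = ∫_0^π cos²(nx) dx = π/2; for n ≠ n', ∫_0^π sin(nx)sin(n'x) dx = ∫_0^π cos(nx)cos(n'x) dx = 0; and by product-to-sum, ∫_0^π sin(nx)cos(n'x) dx = ½∫_0^π [sin((n+n')x) + sin((n−n')x)] dx, which is 0 when n+n' is even and 2n/(n²−n'²) when n+n' is odd (it need not vanish on (0, π)).
  u² squared terms: (-1)²·∫sin(2x)² dx = 1·π/2 = π/2;  (-3)²·∫cos(2x)² dx = 9·π/2 = 9*π/2;  (3)²·∫sin(4x)² dx = 9·π/2 = 9*π/2.
  u² cross terms: 2·(-1)·(-3)·∫sin(2x)·cos(2x) dx = 6·(0) = 0;  2·(-1)·(3)·∫sin(2x)·sin(4x) dx = -6·(0) = 0;  2·(-3)·(3)·∫cos(2x)·sin(4x) dx = -18·(0) = 0.
  So ∫_0^π u² dx = π/2 + 9*π/2 + 9*π/2 + 0 + 0 + 0 = 19*π/2.
  (u')² squared terms: (-2)²·∫cos(2x)² dx = 4·π/2 = 2*π;  (6)²·∫sin(2x)² dx = 36·π/2 = 18*π;  (12)²·∫cos(4x)² dx = 144·π/2 = 72*π.
  (u')² cross terms: 2·(-2)·(6)·∫cos(2x)·sin(2x) dx = -24·(0) = 0;  2·(-2)·(12)·∫cos(2x)·cos(4x) dx = -48·(0) = 0;  2·(6)·(12)·∫sin(2x)·cos(4x) dx = 144·(0) = 0.
  So ∫_0^π (u')² dx = 2*π + 18*π + 72*π + 0 + 0 + 0 = 92*π.
||u||_{H^1}^2 = (19*π/2) + (92*π) = 203*π/2.


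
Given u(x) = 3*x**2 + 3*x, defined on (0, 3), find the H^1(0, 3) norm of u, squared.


||u||_{H^1}^2 = 13959/10

The H^1 norm (squared) on an interval (0, L) is
  ||u||_{H^1}^2 = ∫_0^L u(x)^2 dx + ∫_0^L u'(x)^2 dx.
Compute u'(x) = 6*x + 3.
Then u(x)^2 = 9*x**4 + 18*x**3 + 9*x**2 and u'(x)^2 = 36*x**2 + 36*x + 9.
Integrate each monomial from 0 to 3 using ∫_0^3 c·x^n dx = c·3^(n+1)/(n+1):
  ∫_0^3 u(x)^2 dx = ∫_0^3 (9*x^4 + 18*x^3 + 9*x^2) dx. Term by term:
    ∫_0^3 9*x^4 dx = 2187/5;  ∫_0^3 18*x^3 dx = 729/2;  ∫_0^3 9*x^2 dx = 81.
  Sum: 2187/5 + 729/2 + 81 = 8829/10.
  ∫_0^3 u'(x)^2 dx = ∫_0^3 (36*x^2 + 36*x + 9) dx. Term by term:
    ∫_0^3 36*x^2 dx = 324;  ∫_0^3 36*x dx = 162;  ∫_0^3 9 dx = 27.
  Sum: 324 + 162 + 27 = 513.
Adding: ||u||_{H^1}^2 = 8829/10 + 513 = 13959/10.


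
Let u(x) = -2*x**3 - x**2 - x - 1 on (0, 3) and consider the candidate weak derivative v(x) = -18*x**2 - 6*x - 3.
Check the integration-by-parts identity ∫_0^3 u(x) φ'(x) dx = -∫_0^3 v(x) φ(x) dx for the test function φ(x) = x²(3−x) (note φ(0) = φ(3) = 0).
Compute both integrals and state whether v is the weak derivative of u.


LHS = 3537/20, RHS = 10611/20. No, v is not the weak derivative of u.

u(x) = -2*x**3 - x**2 - x - 1, classical derivative u'(x) = -6*x**2 - 2*x - 1.
φ(x) = x²(3−x), so φ'(x) = 3*x*(2 - x).
Note φ(0) = φ(3) = 0, so the boundary term u·φ vanishes.
LHS = ∫_0^3 u(x) φ'(x) dx = ∫_0^3 (6*x^5 - 9*x^4 - 3*x^3 - 3*x^2 - 6*x) dx. Term by term:
  ∫_0^3 6*x^5 dx = 729;  ∫_0^3 -9*x^4 dx = -2187/5;  ∫_0^3 -3*x^3 dx = -243/4;
  ∫_0^3 -3*x^2 dx = -27;  ∫_0^3 -6*x dx = -27.
Sum: 729 − 2187/5 − 243/4 − 27 − 27 = 3537/20.
So LHS = 3537/20.
∫_0^3 v(x) φ(x) dx = ∫_0^3 (18*x^5 - 48*x^4 - 15*x^3 - 9*x^2) dx. Term by term:
  ∫_0^3 18*x^5 dx = 2187;  ∫_0^3 -48*x^4 dx = -11664/5;  ∫_0^3 -15*x^3 dx = -1215/4;
  ∫_0^3 -9*x^2 dx = -81.
Sum: 2187 − 11664/5 − 1215/4 − 81 = -10611/20.
So RHS = -∫_0^3 v(x) φ(x) dx = 10611/20.
LHS − RHS = -3537/10 ≠ 0, so the identity fails.
(For a valid weak derivative the identity must hold for EVERY test function, in particular this one. The failure shows v is NOT the weak derivative of u.)
Correct weak derivative would be u'(x) = -6*x**2 - 2*x - 1.


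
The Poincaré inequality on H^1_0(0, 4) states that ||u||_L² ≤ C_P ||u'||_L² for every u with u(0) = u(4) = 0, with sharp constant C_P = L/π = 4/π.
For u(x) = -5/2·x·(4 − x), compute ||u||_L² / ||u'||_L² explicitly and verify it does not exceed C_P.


||u||_L² / ||u'||_L² = 2*sqrt(10)/5 < C_P = 4/π.

u(x) = -5/2·x·(4 − x), so u'(x) = 5*x - 10.
u(x) = -5/2·x·(4 − x) vanishes at x = 0 and x = 4, so u ∈ H^1_0(0, 4). Differentiate via the product rule and integrate the resulting polynomials term by term.
  ∫_0^4 u² dx = ∫_0^4 (25*x^4/4 - 50*x^3 + 100*x^2) dx. Term by term:
    ∫_0^4 25*x^4/4 dx = 1280;  ∫_0^4 -50*x^3 dx = -3200;  ∫_0^4 100*x^2 dx = 6400/3.
  Sum: 1280 − 3200 + 6400/3 = 640/3.
  ∫_0^4 (u')² dx = ∫_0^4 (25*x^2 - 100*x + 100) dx. Term by term:
    ∫_0^4 25*x^2 dx = 1600/3;  ∫_0^4 -100*x dx = -800;  ∫_0^4 100 dx = 400.
  Sum: 1600/3 − 800 + 400 = 400/3.
∫_0^4 u² dx = 640/3, so ||u||_L² = 8*sqrt(30)/3.
∫_0^4 (u')² dx = 400/3, so ||u'||_L² = 20*sqrt(3)/3.
Ratio ||u||_L² / ||u'||_L² = 2*sqrt(10)/5.
Sharp Poincaré constant on H^1_0(0, 4) is C_P = L/π = 4/π, achieved by sin(π/4·x).
A polynomial bump cannot attain the sharp Poincaré constant (only the first sine eigenfunction does), so the ratio is strictly less than C_P, consistent with ||u||_L² ≤ C_P ||u'||_L².


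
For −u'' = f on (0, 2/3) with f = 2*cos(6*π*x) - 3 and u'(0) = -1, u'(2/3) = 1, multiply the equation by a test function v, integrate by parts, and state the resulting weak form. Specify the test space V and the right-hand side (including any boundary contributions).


V = H^1(0, 2/3) (v unrestricted at boundary; u is determined up to an additive constant); weak form: ∫_0^2/3 u'v' dx = ∫_0^2/3 (2*cos(6*π*x) - 3) v dx + v(2/3) + v(0) for all v ∈ V.

Multiply both sides by a test function v and integrate from 0 to 2/3:
  ∫_0^2/3 −u''(x) v(x) dx = ∫_0^2/3 f(x) v(x) dx.
Integrate the LHS by parts once:
  ∫_0^2/3 −u'' v dx = −[u'(x) v(x)]_0^2/3 + ∫_0^2/3 u'(x) v'(x) dx.
Thus ∫_0^2/3 u'(x) v'(x) dx = ∫_0^2/3 f(x) v(x) dx + [u'(x) v(x)]_0^2/3.
Choose V so that boundary terms are either known or forced to vanish.
u has inhomogeneous Neumann u'(0) = -1, u'(2/3) = 1. [u' v]_0^2/3 = (1)·v(2/3) − (-1)·v(0) = v(2/3) + v(0). Take V = H^1(0, 2/3); boundary term becomes part of RHS.
Weak formulation: find u (satisfying any essential BC) such that ∫_0^2/3 u'(x) v'(x) dx = ∫_0^2/3 f v dx + v(2/3) + v(0) for all v ∈ V (Neumann data are natural BCs: they enter the RHS as boundary terms).
Substituting f(x) = 2*cos(6*π*x) - 3, the right-hand side is ∫_0^2/3 (2*cos(6*π*x) - 3) v dx + v(2/3) + v(0).
Compatibility check (pure Neumann): taking v ≡ 1 ∈ V gives 0 = ∫_0^2/3 f dx + (1) − (-1), i.e. ∫_0^2/3 f dx must equal u'(0) − u'(2/3) = -2. Indeed ∫_0^2/3 (2*cos(6*π*x) - 3) dx = -2, so the data are compatible. The solution is then unique only up to an additive constant (fix it e.g. by requiring ∫_0^2/3 u dx = 0).


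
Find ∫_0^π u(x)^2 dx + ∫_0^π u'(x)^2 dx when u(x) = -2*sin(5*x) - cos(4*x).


||u||_{H^1(0,π)}^2 = 680/9 + 121*π/2

u'(x) = 4*sin(4*x) - 10*cos(5*x).
Expand u² and (u')² and integrate term by term on (0, π), using: for integers n ≥ 1, ∫_0^π sin²(nx) dx = ∫_0^π cos²(nx) dx = π/2; for n ≠ n', ∫_0^π sin(nx)sin(n'x) dx = ∫_0^π cos(nx)cos(n'x) dx = 0; and by product-to-sum, ∫_0^π sin(nx)cos(n'x) dx = ½∫_0^π [sin((n+n')x) + sin((n−n')x)] dx, which is 0 when n+n' is even and 2n/(n²−n'²) when n+n' is odd (it need not vanish on (0, π)).
  u² squared terms: (-1)²·∫cos(4x)² dx = 1·π/2 = π/2;  (-2)²·∫sin(5x)² dx = 4·π/2 = 2*π.
  u² cross terms: 2·(-1)·(-2)·∫cos(4x)·sin(5x) dx = 4·(10/9) = 40/9.
  So ∫_0^π u² dx = π/2 + 2*π + 40/9 = 40/9 + 5*π/2.
  (u')² squared terms: (-10)²·∫cos(5x)² dx = 100·π/2 = 50*π;  (4)²·∫sin(4x)² dx = 16·π/2 = 8*π.
  (u')² cross terms: 2·(-10)·(4)·∫cos(5x)·sin(4x) dx = -80·(-8/9) = 640/9.
  So ∫_0^π (u')² dx = 50*π + 8*π + 640/9 = 640/9 + 58*π.
||u||_{H^1}^2 = (40/9 + 5*π/2) + (640/9 + 58*π) = 680/9 + 121*π/2.


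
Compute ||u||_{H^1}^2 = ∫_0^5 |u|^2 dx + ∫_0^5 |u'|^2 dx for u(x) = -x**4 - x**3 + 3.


||u||_{H^1}^2 = 143106965/252

The H^1 norm (squared) on an interval (0, L) is
  ||u||_{H^1}^2 = ∫_0^L u(x)^2 dx + ∫_0^L u'(x)^2 dx.
Compute u'(x) = -4*x**3 - 3*x**2.
Then u(x)^2 = x**8 + 2*x**7 + x**6 - 6*x**4 - 6*x**3 + 9 and u'(x)^2 = 16*x**6 + 24*x**5 + 9*x**4.
Integrate each monomial from 0 to 5 using ∫_0^5 c·x^n dx = c·5^(n+1)/(n+1):
  ∫_0^5 u(x)^2 dx = ∫_0^5 (x^8 + 2*x^7 + x^6 - 6*x^4 - 6*x^3 + 9) dx. Term by term:
    ∫_0^5 x^8 dx = 1953125/9;  ∫_0^5 2*x^7 dx = 390625/4;  ∫_0^5 x^6 dx = 78125/7;
    ∫_0^5 -6*x^4 dx = -3750;  ∫_0^5 -6*x^3 dx = -1875/2;  ∫_0^5 9 dx = 45.
  Sum: 1953125/9 + 390625/4 + 78125/7 − 3750 − 1875/2 + 45 = 80939465/252.
  ∫_0^5 u'(x)^2 dx = ∫_0^5 (16*x^6 + 24*x^5 + 9*x^4) dx. Term by term:
    ∫_0^5 16*x^6 dx = 1250000/7;  ∫_0^5 24*x^5 dx = 62500;  ∫_0^5 9*x^4 dx = 5625.
  Sum: 1250000/7 + 62500 + 5625 = 1726875/7.
Adding: ||u||_{H^1}^2 = 80939465/252 + 1726875/7 = 143106965/252.


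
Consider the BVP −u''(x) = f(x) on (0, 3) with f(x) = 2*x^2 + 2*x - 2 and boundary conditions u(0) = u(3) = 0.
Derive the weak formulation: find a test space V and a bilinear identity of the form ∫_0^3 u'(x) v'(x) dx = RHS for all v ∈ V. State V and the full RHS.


V = H^1_0(0, 3) (so v(0) = v(3) = 0); weak form: ∫_0^3 u'v' dx = ∫_0^3 (2*x^2 + 2*x - 2) v dx for all v ∈ V.

Multiply both sides by a test function v and integrate from 0 to 3:
  ∫_0^3 −u''(x) v(x) dx = ∫_0^3 f(x) v(x) dx.
Integrate the LHS by parts once:
  ∫_0^3 −u'' v dx = −[u'(x) v(x)]_0^3 + ∫_0^3 u'(x) v'(x) dx.
Thus ∫_0^3 u'(x) v'(x) dx = ∫_0^3 f(x) v(x) dx + [u'(x) v(x)]_0^3.
Choose V so that boundary terms are either known or forced to vanish.
u is Dirichlet: u(0) = u(3) = 0. Let V = H^1_0(0, 3); then v(0) = v(3) = 0, and [u' v]_0^3 = 0.
Weak formulation: find u (satisfying any essential BC) such that ∫_0^3 u'(x) v'(x) dx = ∫_0^3 f v dx for all v ∈ V.
Substituting f(x) = 2*x^2 + 2*x - 2, the right-hand side is ∫_0^3 (2*x^2 + 2*x - 2) v dx.


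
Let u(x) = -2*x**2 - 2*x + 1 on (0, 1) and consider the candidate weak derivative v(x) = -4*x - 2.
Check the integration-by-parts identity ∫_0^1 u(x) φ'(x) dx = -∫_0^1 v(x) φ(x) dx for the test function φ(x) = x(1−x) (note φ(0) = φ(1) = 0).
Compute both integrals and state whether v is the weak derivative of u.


LHS = 2/3, RHS = 2/3. Yes, v = u' weakly.

u(x) = -2*x**2 - 2*x + 1, classical derivative u'(x) = -4*x - 2.
φ(x) = x(1−x), so φ'(x) = 1 - 2*x.
Note φ(0) = φ(1) = 0, so the boundary term u·φ vanishes.
LHS = ∫_0^1 u(x) φ'(x) dx = ∫_0^1 (4*x^3 + 2*x^2 - 4*x + 1) dx. Term by term:
  ∫_0^1 4*x^3 dx = 1;  ∫_0^1 2*x^2 dx = 2/3;  ∫_0^1 -4*x dx = -2;
  ∫_0^1 1 dx = 1.
Sum: 1 + 2/3 − 2 + 1 = 2/3.
So LHS = 2/3.
∫_0^1 v(x) φ(x) dx = ∫_0^1 (4*x^3 - 2*x^2 - 2*x) dx. Term by term:
  ∫_0^1 4*x^3 dx = 1;  ∫_0^1 -2*x^2 dx = -2/3;  ∫_0^1 -2*x dx = -1.
Sum: 1 − 2/3 − 1 = -2/3.
So RHS = -∫_0^1 v(x) φ(x) dx = 2/3.
LHS = RHS, so the identity holds for this test φ.
Moreover u is smooth here and v(x) = u'(x) = -4*x - 2 pointwise, so the identity holds for every test function. Hence v is the weak derivative of u.


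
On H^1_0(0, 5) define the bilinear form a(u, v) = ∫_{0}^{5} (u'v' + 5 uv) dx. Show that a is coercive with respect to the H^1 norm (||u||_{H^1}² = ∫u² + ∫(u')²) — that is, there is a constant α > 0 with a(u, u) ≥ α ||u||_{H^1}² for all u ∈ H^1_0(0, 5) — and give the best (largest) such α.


α = 1

Coercivity of a(·,·) on H^1_0(0, 5) means a(u, u) ≥ α ||u||_{H^1}² for every u ∈ H^1_0.
The interval has length L = 5, and Poincaré/coercivity depend only on L. Here a(u, u) = ∫(u')² + (5)·∫u².
Here c = 5 ≥ 1, so a(u,u) = ∫(u')² + c∫u² ≥ ∫(u')² + ∫u² = ||u||_{H^1}², i.e. α = 1 works. No larger α is possible: a(u,u) ≥ α||u||_{H^1}² means (1−α)∫(u')² ≥ (α−c)∫u², and for the modes u_n = sin(nπ(x−x₀)/L) (x₀ the left endpoint) one has ∫u_n²/∫(u_n')² = (L/(nπ))² → 0, so a(u_n,u_n)/||u_n||_{H^1}² → 1. Hence the optimal constant is α = 1.
Therefore α = 1.


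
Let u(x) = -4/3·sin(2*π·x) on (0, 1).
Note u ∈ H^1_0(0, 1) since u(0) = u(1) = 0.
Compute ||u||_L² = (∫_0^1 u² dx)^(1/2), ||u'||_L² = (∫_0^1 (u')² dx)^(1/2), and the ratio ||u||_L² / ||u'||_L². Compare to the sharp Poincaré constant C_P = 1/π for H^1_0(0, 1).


||u||_L² / ||u'||_L² = 1/(2*π) < C_P = 1/π.

u(x) = -4/3·sin(2*π·x), so u'(x) = -8*π*cos(2*π*x)/3.
Writing u(x) = A·sin(kπx/L) with A = -4/3 and k = 2, use ∫_0^L sin²(kπx/L) dx = L/2 and ∫_0^L cos²(kπx/L) dx = L/2.
u² = 16/9·sin²(2*π·x) and (u')² = 64*π^2/9·cos²(2*π·x), and each of sin², cos² integrates to L/2 = 1/2 over (0, 1).
∫_0^1 u² dx = 8/9, so ||u||_L² = 2*sqrt(2)/3.
∫_0^1 (u')² dx = 32*π^2/9, so ||u'||_L² = 4*sqrt(2)*π/3.
Ratio ||u||_L² / ||u'||_L² = 1/(2*π).
Sharp Poincaré constant on H^1_0(0, 1) is C_P = L/π = 1/π, achieved by sin(π·x).
This is the k = 2 harmonic; the ratio L/(kπ) is strictly less than C_P = L/π, consistent with the sharp inequality ||u||_L² ≤ C_P ||u'||_L².


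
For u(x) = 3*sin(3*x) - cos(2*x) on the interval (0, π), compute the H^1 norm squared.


||u||_{H^1(0,π)}^2 = -36 + 95*π/2

u'(x) = 2*sin(2*x) + 9*cos(3*x).
Expand u² and (u')² and integrate term by term on (0, π), using: for integers n ≥ 1, ∫_0^π sin²(nx) dx = ∫_0^π cos²(nx) dx = π/2; for n ≠ n', ∫_0^π sin(nx)sin(n'x) dx = ∫_0^π cos(nx)cos(n'x) dx = 0; and by product-to-sum, ∫_0^π sin(nx)cos(n'x) dx = ½∫_0^π [sin((n+n')x) + sin((n−n')x)] dx, which is 0 when n+n' is even and 2n/(n²−n'²) when n+n' is odd (it need not vanish on (0, π)).
  u² squared terms: (-1)²·∫cos(2x)² dx = 1·π/2 = π/2;  (3)²·∫sin(3x)² dx = 9·π/2 = 9*π/2.
  u² cross terms: 2·(-1)·(3)·∫cos(2x)·sin(3x) dx = -6·(6/5) = -36/5.
  So ∫_0^π u² dx = π/2 + 9*π/2 − 36/5 = -36/5 + 5*π.
  (u')² squared terms: (2)²·∫sin(2x)² dx = 4·π/2 = 2*π;  (9)²·∫cos(3x)² dx = 81·π/2 = 81*π/2.
  (u')² cross terms: 2·(2)·(9)·∫sin(2x)·cos(3x) dx = 36·(-4/5) = -144/5.
  So ∫_0^π (u')² dx = 2*π + 81*π/2 − 144/5 = -144/5 + 85*π/2.
||u||_{H^1}^2 = (-36/5 + 5*π) + (-144/5 + 85*π/2) = -36 + 95*π/2.


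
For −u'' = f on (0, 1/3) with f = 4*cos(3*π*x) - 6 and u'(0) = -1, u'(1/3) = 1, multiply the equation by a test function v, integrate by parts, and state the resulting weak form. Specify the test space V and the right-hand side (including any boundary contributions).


V = H^1(0, 1/3) (v unrestricted at boundary; u is determined up to an additive constant); weak form: ∫_0^1/3 u'v' dx = ∫_0^1/3 (4*cos(3*π*x) - 6) v dx + v(1/3) + v(0) for all v ∈ V.

Multiply both sides by a test function v and integrate from 0 to 1/3:
  ∫_0^1/3 −u''(x) v(x) dx = ∫_0^1/3 f(x) v(x) dx.
Integrate the LHS by parts once:
  ∫_0^1/3 −u'' v dx = −[u'(x) v(x)]_0^1/3 + ∫_0^1/3 u'(x) v'(x) dx.
Thus ∫_0^1/3 u'(x) v'(x) dx = ∫_0^1/3 f(x) v(x) dx + [u'(x) v(x)]_0^1/3.
Choose V so that boundary terms are either known or forced to vanish.
u has inhomogeneous Neumann u'(0) = -1, u'(1/3) = 1. [u' v]_0^1/3 = (1)·v(1/3) − (-1)·v(0) = v(1/3) + v(0). Take V = H^1(0, 1/3); boundary term becomes part of RHS.
Weak formulation: find u (satisfying any essential BC) such that ∫_0^1/3 u'(x) v'(x) dx = ∫_0^1/3 f v dx + v(1/3) + v(0) for all v ∈ V (Neumann data are natural BCs: they enter the RHS as boundary terms).
Substituting f(x) = 4*cos(3*π*x) - 6, the right-hand side is ∫_0^1/3 (4*cos(3*π*x) - 6) v dx + v(1/3) + v(0).
Compatibility check (pure Neumann): taking v ≡ 1 ∈ V gives 0 = ∫_0^1/3 f dx + (1) − (-1), i.e. ∫_0^1/3 f dx must equal u'(0) − u'(1/3) = -2. Indeed ∫_0^1/3 (4*cos(3*π*x) - 6) dx = -2, so the data are compatible. The solution is then unique only up to an additive constant (fix it e.g. by requiring ∫_0^1/3 u dx = 0).


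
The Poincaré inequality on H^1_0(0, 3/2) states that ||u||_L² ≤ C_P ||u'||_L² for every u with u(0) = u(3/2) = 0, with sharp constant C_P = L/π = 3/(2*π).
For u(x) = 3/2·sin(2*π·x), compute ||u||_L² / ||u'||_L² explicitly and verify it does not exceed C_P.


||u||_L² / ||u'||_L² = 1/(2*π) < C_P = 3/(2*π).

u(x) = 3/2·sin(2*π·x), so u'(x) = 3*π*cos(2*π*x).
Writing u(x) = A·sin(kπx/L) with A = 3/2 and k = 3, use ∫_0^L sin²(kπx/L) dx = L/2 and ∫_0^L cos²(kπx/L) dx = L/2.
u² = 9/4·sin²(2*π·x) and (u')² = 9*π^2·cos²(2*π·x), and each of sin², cos² integrates to L/2 = 3/4 over (0, 3/2).
∫_0^3/2 u² dx = 27/16, so ||u||_L² = 3*sqrt(3)/4.
∫_0^3/2 (u')² dx = 27*π^2/4, so ||u'||_L² = 3*sqrt(3)*π/2.
Ratio ||u||_L² / ||u'||_L² = 1/(2*π).
Sharp Poincaré constant on H^1_0(0, 3/2) is C_P = L/π = 3/(2*π), achieved by sin(2*π/3·x).
This is the k = 3 harmonic; the ratio L/(kπ) is strictly less than C_P = L/π, consistent with the sharp inequality ||u||_L² ≤ C_P ||u'||_L².


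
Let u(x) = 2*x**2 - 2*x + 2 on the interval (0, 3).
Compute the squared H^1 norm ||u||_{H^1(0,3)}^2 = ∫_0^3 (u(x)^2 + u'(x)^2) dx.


||u||_{H^1}^2 = 1002/5

The H^1 norm (squared) on an interval (0, L) is
  ||u||_{H^1}^2 = ∫_0^L u(x)^2 dx + ∫_0^L u'(x)^2 dx.
Compute u'(x) = 4*x - 2.
Then u(x)^2 = 4*x**4 - 8*x**3 + 12*x**2 - 8*x + 4 and u'(x)^2 = 16*x**2 - 16*x + 4.
Integrate each monomial from 0 to 3 using ∫_0^3 c·x^n dx = c·3^(n+1)/(n+1):
  ∫_0^3 u(x)^2 dx = ∫_0^3 (4*x^4 - 8*x^3 + 12*x^2 - 8*x + 4) dx. Term by term:
    ∫_0^3 4*x^4 dx = 972/5;  ∫_0^3 -8*x^3 dx = -162;  ∫_0^3 12*x^2 dx = 108;
    ∫_0^3 -8*x dx = -36;  ∫_0^3 4 dx = 12.
  Sum: 972/5 − 162 + 108 − 36 + 12 = 582/5.
  ∫_0^3 u'(x)^2 dx = ∫_0^3 (16*x^2 - 16*x + 4) dx. Term by term:
    ∫_0^3 16*x^2 dx = 144;  ∫_0^3 -16*x dx = -72;  ∫_0^3 4 dx = 12.
  Sum: 144 − 72 + 12 = 84.
Adding: ||u||_{H^1}^2 = 582/5 + 84 = 1002/5.


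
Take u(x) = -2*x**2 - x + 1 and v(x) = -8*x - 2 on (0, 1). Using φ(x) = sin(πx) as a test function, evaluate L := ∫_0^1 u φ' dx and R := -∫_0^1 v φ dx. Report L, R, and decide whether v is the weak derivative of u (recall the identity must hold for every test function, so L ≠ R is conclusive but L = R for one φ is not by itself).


LHS = 6/π, RHS = 12/π. No, v is not the weak derivative of u.

u(x) = -2*x**2 - x + 1, classical derivative u'(x) = -4*x - 1.
φ(x) = sin(πx), so φ'(x) = π*cos(π*x).
Note φ(0) = φ(1) = 0, so the boundary term u·φ vanishes.
LHS = ∫_0^1 u(x) φ'(x) dx = ∫_0^1 (-2*π*x^2*cos(π*x) - π*x*cos(π*x) + π*cos(π*x)) dx. Term by term:
  ∫_0^1 π*cos(π*x) dx = 0;  ∫_0^1 -π*x*cos(π*x) dx = 2/π;  ∫_0^1 -2*π*x^2*cos(π*x) dx = 4/π.
Sum: 0 + 2/π + 4/π = 6/π.
So LHS = 6/π.
∫_0^1 v(x) φ(x) dx = ∫_0^1 (-8*x*sin(π*x) - 2*sin(π*x)) dx. Term by term:
  ∫_0^1 -2*sin(π*x) dx = -4/π;  ∫_0^1 -8*x*sin(π*x) dx = -8/π.
Sum: -4/π − 8/π = -12/π.
So RHS = -∫_0^1 v(x) φ(x) dx = 12/π.
LHS − RHS = -6/π ≠ 0, so the identity fails.
(For a valid weak derivative the identity must hold for EVERY test function, in particular this one. The failure shows v is NOT the weak derivative of u.)
Correct weak derivative would be u'(x) = -4*x - 1.


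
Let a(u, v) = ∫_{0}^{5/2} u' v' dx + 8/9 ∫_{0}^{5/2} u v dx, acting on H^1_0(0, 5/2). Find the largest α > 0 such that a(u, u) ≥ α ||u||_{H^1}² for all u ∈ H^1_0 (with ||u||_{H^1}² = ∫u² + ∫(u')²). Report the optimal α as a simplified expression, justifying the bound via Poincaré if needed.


α = 4*(50 + 9*π^2)/(9*(25 + 4*π^2))

Coercivity of a(·,·) on H^1_0(0, 5/2) means a(u, u) ≥ α ||u||_{H^1}² for every u ∈ H^1_0.
The interval has length L = 5/2, and Poincaré/coercivity depend only on L. Here a(u, u) = ∫(u')² + (8/9)·∫u².
Here 0 < c = 8/9 < 1. The condition a(u,u) ≥ α||u||_{H^1}² reads (1−α)∫(u')² ≥ (α−c)∫u². Any admissible α is ≤ 1 (rapidly oscillating u have ∫u²/∫(u')² → 0), and α = 1 would force 0 ≥ (1−c)∫u², impossible since c < 1; so 1−α > 0. By the sharp Poincaré inequality on H^1_0 of an interval of length L, ∫(u')² ≥ (π/L)²∫u² with equality for the first sine mode sin(π(x−x₀)/L) (x₀ the left endpoint), so the inequality holds for all u iff (1−α)(π/L)² ≥ α − c, i.e. α ≤ ((π/L)² + c)/((π/L)² + 1) = (1 + c(L/π)²)/(1 + (L/π)²). With (π/L)² = 4*π^2/25 and c = 8/9, the largest admissible constant is α = ((π/L)² + c)/((π/L)² + 1).
Simplifying, α = 4*(50 + 9*π^2)/(9*(25 + 4*π^2)).


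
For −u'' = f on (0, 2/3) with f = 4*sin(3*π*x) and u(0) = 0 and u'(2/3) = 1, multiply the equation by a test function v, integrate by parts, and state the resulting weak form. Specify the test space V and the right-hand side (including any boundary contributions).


V = {v ∈ H^1(0, 2/3) : v(0) = 0} (test functions vanish at x = 0 where u is specified); weak form: ∫_0^2/3 u'v' dx = ∫_0^2/3 (4*sin(3*π*x)) v dx + v(2/3) for all v ∈ V.

Multiply both sides by a test function v and integrate from 0 to 2/3:
  ∫_0^2/3 −u''(x) v(x) dx = ∫_0^2/3 f(x) v(x) dx.
Integrate the LHS by parts once:
  ∫_0^2/3 −u'' v dx = −[u'(x) v(x)]_0^2/3 + ∫_0^2/3 u'(x) v'(x) dx.
Thus ∫_0^2/3 u'(x) v'(x) dx = ∫_0^2/3 f(x) v(x) dx + [u'(x) v(x)]_0^2/3.
Choose V so that boundary terms are either known or forced to vanish.
Mixed BC: u(0) = 0 (Dirichlet) and u'(2/3) = 1 (Neumann). Define V = {v ∈ H^1(0, 2/3) : v(0) = 0}. Then [u' v]_0^2/3 = u'(2/3)·v(2/3) − u'(0)·0 = v(2/3).
Weak formulation: find u (satisfying any essential BC) such that ∫_0^2/3 u'(x) v'(x) dx = ∫_0^2/3 f v dx + v(2/3) for all v ∈ V (Dirichlet at 0 absorbed into V; Neumann datum at x = 2/3 contributes the boundary term).
Substituting f(x) = 4*sin(3*π*x), the right-hand side is ∫_0^2/3 (4*sin(3*π*x)) v dx + v(2/3).


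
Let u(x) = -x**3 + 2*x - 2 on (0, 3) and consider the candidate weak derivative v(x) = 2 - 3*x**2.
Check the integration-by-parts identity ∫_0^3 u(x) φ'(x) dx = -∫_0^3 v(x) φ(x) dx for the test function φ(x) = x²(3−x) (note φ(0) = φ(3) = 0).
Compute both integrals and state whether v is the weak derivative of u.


LHS = 297/5, RHS = 297/5. Yes, v = u' weakly.

u(x) = -x**3 + 2*x - 2, classical derivative u'(x) = 2 - 3*x**2.
φ(x) = x²(3−x), so φ'(x) = 3*x*(2 - x).
Note φ(0) = φ(3) = 0, so the boundary term u·φ vanishes.
LHS = ∫_0^3 u(x) φ'(x) dx = ∫_0^3 (3*x^5 - 6*x^4 - 6*x^3 + 18*x^2 - 12*x) dx. Term by term:
  ∫_0^3 3*x^5 dx = 729/2;  ∫_0^3 -6*x^4 dx = -1458/5;  ∫_0^3 -6*x^3 dx = -243/2;
  ∫_0^3 18*x^2 dx = 162;  ∫_0^3 -12*x dx = -54.
Sum: 729/2 − 1458/5 − 243/2 + 162 − 54 = 297/5.
So LHS = 297/5.
∫_0^3 v(x) φ(x) dx = ∫_0^3 (3*x^5 - 9*x^4 - 2*x^3 + 6*x^2) dx. Term by term:
  ∫_0^3 3*x^5 dx = 729/2;  ∫_0^3 -9*x^4 dx = -2187/5;  ∫_0^3 -2*x^3 dx = -81/2;
  ∫_0^3 6*x^2 dx = 54.
Sum: 729/2 − 2187/5 − 81/2 + 54 = -297/5.
So RHS = -∫_0^3 v(x) φ(x) dx = 297/5.
LHS = RHS, so the identity holds for this test φ.
Moreover u is smooth here and v(x) = u'(x) = 2 - 3*x**2 pointwise, so the identity holds for every test function. Hence v is the weak derivative of u.


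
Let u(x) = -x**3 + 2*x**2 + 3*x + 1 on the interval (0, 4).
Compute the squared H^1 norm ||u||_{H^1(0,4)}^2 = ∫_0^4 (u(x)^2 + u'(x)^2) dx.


||u||_{H^1}^2 = 23176/35

The H^1 norm (squared) on an interval (0, L) is
  ||u||_{H^1}^2 = ∫_0^L u(x)^2 dx + ∫_0^L u'(x)^2 dx.
Compute u'(x) = -3*x**2 + 4*x + 3.
Then u(x)^2 = x**6 - 4*x**5 - 2*x**4 + 10*x**3 + 13*x**2 + 6*x + 1 and u'(x)^2 = 9*x**4 - 24*x**3 - 2*x**2 + 24*x + 9.
Integrate each monomial from 0 to 4 using ∫_0^4 c·x^n dx = c·4^(n+1)/(n+1):
  ∫_0^4 u(x)^2 dx = ∫_0^4 (x^6 - 4*x^5 - 2*x^4 + 10*x^3 + 13*x^2 + 6*x + 1) dx. Term by term:
    ∫_0^4 x^6 dx = 16384/7;  ∫_0^4 -4*x^5 dx = -8192/3;  ∫_0^4 -2*x^4 dx = -2048/5;
    ∫_0^4 10*x^3 dx = 640;  ∫_0^4 13*x^2 dx = 832/3;  ∫_0^4 6*x dx = 48;
    ∫_0^4 1 dx = 4.
  Sum: 16384/7 − 8192/3 − 2048/5 + 640 + 832/3 + 48 + 4 = 17812/105.
  ∫_0^4 u'(x)^2 dx = ∫_0^4 (9*x^4 - 24*x^3 - 2*x^2 + 24*x + 9) dx. Term by term:
    ∫_0^4 9*x^4 dx = 9216/5;  ∫_0^4 -24*x^3 dx = -1536;  ∫_0^4 -2*x^2 dx = -128/3;
    ∫_0^4 24*x dx = 192;  ∫_0^4 9 dx = 36.
  Sum: 9216/5 − 1536 − 128/3 + 192 + 36 = 7388/15.
Adding: ||u||_{H^1}^2 = 17812/105 + 7388/15 = 23176/35.


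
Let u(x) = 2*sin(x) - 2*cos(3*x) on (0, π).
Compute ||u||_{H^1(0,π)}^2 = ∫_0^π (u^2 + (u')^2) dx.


||u||_{H^1(0,π)}^2 = 24*π

u'(x) = 6*sin(3*x) + 2*cos(x).
Expand u² and (u')² and integrate term by term on (0, π), using: for integers n ≥ 1, ∫_0^π sin²(nx) dx = ∫_0^π cos²(nx) dx = π/2; for n ≠ n', ∫_0^π sin(nx)sin(n'x) dx = ∫_0^π cos(nx)cos(n'x) dx = 0; and by product-to-sum, ∫_0^π sin(nx)cos(n'x) dx = ½∫_0^π [sin((n+n')x) + sin((n−n')x)] dx, which is 0 when n+n' is even and 2n/(n²−n'²) when n+n' is odd (it need not vanish on (0, π)).
  u² squared terms: (-2)²·∫cos(3x)² dx = 4·π/2 = 2*π;  (2)²·∫sin(x)² dx = 4·π/2 = 2*π.
  u² cross terms: 2·(-2)·(2)·∫cos(3x)·sin(x) dx = -8·(0) = 0.
  So ∫_0^π u² dx = 2*π + 2*π + 0 = 4*π.
  (u')² squared terms: (2)²·∫cos(x)² dx = 4·π/2 = 2*π;  (6)²·∫sin(3x)² dx = 36·π/2 = 18*π.
  (u')² cross terms: 2·(2)·(6)·∫cos(x)·sin(3x) dx = 24·(0) = 0.
  So ∫_0^π (u')² dx = 2*π + 18*π + 0 = 20*π.
||u||_{H^1}^2 = (4*π) + (20*π) = 24*π.


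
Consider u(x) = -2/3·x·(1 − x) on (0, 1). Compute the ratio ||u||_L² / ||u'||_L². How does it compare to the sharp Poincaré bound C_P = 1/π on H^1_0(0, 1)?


||u||_L² / ||u'||_L² = sqrt(10)/10 < C_P = 1/π.

u(x) = -2/3·x·(1 − x), so u'(x) = 4*x/3 - 2/3.
u(x) = -2/3·x·(1 − x) vanishes at x = 0 and x = 1, so u ∈ H^1_0(0, 1). Differentiate via the product rule and integrate the resulting polynomials term by term.
  ∫_0^1 u² dx = ∫_0^1 (4*x^4/9 - 8*x^3/9 + 4*x^2/9) dx. Term by term:
    ∫_0^1 4*x^4/9 dx = 4/45;  ∫_0^1 -8*x^3/9 dx = -2/9;  ∫_0^1 4*x^2/9 dx = 4/27.
  Sum: 4/45 − 2/9 + 4/27 = 2/135.
  ∫_0^1 (u')² dx = ∫_0^1 (16*x^2/9 - 16*x/9 + 4/9) dx. Term by term:
    ∫_0^1 16*x^2/9 dx = 16/27;  ∫_0^1 -16*x/9 dx = -8/9;  ∫_0^1 4/9 dx = 4/9.
  Sum: 16/27 − 8/9 + 4/9 = 4/27.
∫_0^1 u² dx = 2/135, so ||u||_L² = sqrt(30)/45.
∫_0^1 (u')² dx = 4/27, so ||u'||_L² = 2*sqrt(3)/9.
Ratio ||u||_L² / ||u'||_L² = sqrt(10)/10.
Sharp Poincaré constant on H^1_0(0, 1) is C_P = L/π = 1/π, achieved by sin(π·x).
A polynomial bump cannot attain the sharp Poincaré constant (only the first sine eigenfunction does), so the ratio is strictly less than C_P, consistent with ||u||_L² ≤ C_P ||u'||_L².


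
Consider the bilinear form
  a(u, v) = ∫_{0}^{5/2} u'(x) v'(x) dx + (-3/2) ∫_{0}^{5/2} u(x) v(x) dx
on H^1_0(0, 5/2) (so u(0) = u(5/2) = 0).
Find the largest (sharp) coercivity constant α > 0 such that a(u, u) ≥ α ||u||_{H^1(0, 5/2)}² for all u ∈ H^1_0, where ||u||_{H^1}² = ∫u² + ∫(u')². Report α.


α = (-75 + 8*π^2)/(2*(25 + 4*π^2))

Coercivity of a(·,·) on H^1_0(0, 5/2) means a(u, u) ≥ α ||u||_{H^1}² for every u ∈ H^1_0.
The interval has length L = 5/2, and Poincaré/coercivity depend only on L. Here a(u, u) = ∫(u')² + (-3/2)·∫u².
Here c = -3/2 < 0 with |c| < (π/L)² = 4*π^2/25, so coercivity still holds. The condition a(u,u) ≥ α||u||_{H^1}² reads (1−α)∫(u')² ≥ (α−c)∫u². Any admissible α is ≤ 1 (rapidly oscillating u have ∫u²/∫(u')² → 0), and α = 1 would force 0 ≥ (1−c)∫u², impossible since c < 1; so 1−α > 0. By the sharp Poincaré inequality on H^1_0 of an interval of length L, ∫(u')² ≥ (π/L)²∫u² with equality for the first sine mode sin(π(x−x₀)/L) (x₀ the left endpoint), so the inequality holds for all u iff (1−α)(π/L)² ≥ α − c, i.e. α ≤ ((π/L)² + c)/((π/L)² + 1) = (1 + c(L/π)²)/(1 + (L/π)²). (Direct route, valid since c ≤ 0: Poincaré gives c∫u² ≥ c(L/π)²∫(u')², so a(u,u) ≥ (1 + c(L/π)²)∫(u')², while ||u||_{H^1}² ≤ (1 + (L/π)²)∫(u')²; dividing yields the same α.) With (π/L)² = 4*π^2/25 and c = -3/2, the largest admissible constant is α = ((π/L)² + c)/((π/L)² + 1).
Simplifying, α = (-75 + 8*π^2)/(2*(25 + 4*π^2)).


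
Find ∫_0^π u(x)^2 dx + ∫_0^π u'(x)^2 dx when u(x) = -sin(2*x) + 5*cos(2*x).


||u||_{H^1(0,π)}^2 = 65*π

u'(x) = -10*sin(2*x) - 2*cos(2*x).
Expand u² and (u')² and integrate term by term on (0, π), using: for integers n ≥ 1, ∫_0^π sin²(nx) dx = ∫_0^π cos²(nx) dx = π/2; for n ≠ n', ∫_0^π sin(nx)sin(n'x) dx = ∫_0^π cos(nx)cos(n'x) dx = 0; and by product-to-sum, ∫_0^π sin(nx)cos(n'x) dx = ½∫_0^π [sin((n+n')x) + sin((n−n')x)] dx, which is 0 when n+n' is even and 2n/(n²−n'²) when n+n' is odd (it need not vanish on (0, π)).
  u² squared terms: (-1)²·∫sin(2x)² dx = 1·π/2 = π/2;  (5)²·∫cos(2x)² dx = 25·π/2 = 25*π/2.
  u² cross terms: 2·(-1)·(5)·∫sin(2x)·cos(2x) dx = -10·(0) = 0.
  So ∫_0^π u² dx = π/2 + 25*π/2 + 0 = 13*π.
  (u')² squared terms: (-10)²·∫sin(2x)² dx = 100·π/2 = 50*π;  (-2)²·∫cos(2x)² dx = 4·π/2 = 2*π.
  (u')² cross terms: 2·(-10)·(-2)·∫sin(2x)·cos(2x) dx = 40·(0) = 0.
  So ∫_0^π (u')² dx = 50*π + 2*π + 0 = 52*π.
||u||_{H^1}^2 = (13*π) + (52*π) = 65*π.


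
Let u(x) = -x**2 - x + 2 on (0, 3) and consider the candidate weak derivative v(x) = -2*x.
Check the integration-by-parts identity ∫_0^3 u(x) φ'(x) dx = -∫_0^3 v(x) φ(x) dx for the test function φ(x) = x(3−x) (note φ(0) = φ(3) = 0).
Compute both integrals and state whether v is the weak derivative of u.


LHS = 18, RHS = 27/2. No, v is not the weak derivative of u.

u(x) = -x**2 - x + 2, classical derivative u'(x) = -2*x - 1.
φ(x) = x(3−x), so φ'(x) = 3 - 2*x.
Note φ(0) = φ(3) = 0, so the boundary term u·φ vanishes.
LHS = ∫_0^3 u(x) φ'(x) dx = ∫_0^3 (2*x^3 - x^2 - 7*x + 6) dx. Term by term:
  ∫_0^3 2*x^3 dx = 81/2;  ∫_0^3 -x^2 dx = -9;  ∫_0^3 -7*x dx = -63/2;
  ∫_0^3 6 dx = 18.
Sum: 81/2 − 9 − 63/2 + 18 = 18.
So LHS = 18.
∫_0^3 v(x) φ(x) dx = ∫_0^3 (2*x^3 - 6*x^2) dx. Term by term:
  ∫_0^3 2*x^3 dx = 81/2;  ∫_0^3 -6*x^2 dx = -54.
Sum: 81/2 − 54 = -27/2.
So RHS = -∫_0^3 v(x) φ(x) dx = 27/2.
LHS − RHS = 9/2 ≠ 0, so the identity fails.
(For a valid weak derivative the identity must hold for EVERY test function, in particular this one. The failure shows v is NOT the weak derivative of u.)
Correct weak derivative would be u'(x) = -2*x - 1.


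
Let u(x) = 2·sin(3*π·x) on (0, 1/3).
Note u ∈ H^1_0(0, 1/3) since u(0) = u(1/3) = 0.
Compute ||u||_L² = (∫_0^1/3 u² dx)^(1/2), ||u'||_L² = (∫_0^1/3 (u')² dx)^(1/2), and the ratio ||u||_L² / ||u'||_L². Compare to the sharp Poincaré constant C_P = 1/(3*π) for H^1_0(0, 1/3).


||u||_L² / ||u'||_L² = 1/(3*π) = C_P.

u(x) = 2·sin(3*π·x), so u'(x) = 6*π*cos(3*π*x).
Writing u(x) = A·sin(kπx/L) with A = 2 and k = 1, use ∫_0^L sin²(kπx/L) dx = L/2 and ∫_0^L cos²(kπx/L) dx = L/2.
u² = 4·sin²(3*π·x) and (u')² = 36*π^2·cos²(3*π·x), and each of sin², cos² integrates to L/2 = 1/6 over (0, 1/3).
∫_0^1/3 u² dx = 2/3, so ||u||_L² = sqrt(6)/3.
∫_0^1/3 (u')² dx = 6*π^2, so ||u'||_L² = sqrt(6)*π.
Ratio ||u||_L² / ||u'||_L² = 1/(3*π).
Sharp Poincaré constant on H^1_0(0, 1/3) is C_P = L/π = 1/(3*π), achieved by sin(3*π·x).
This is the k = 1 eigenfunction (up to amplitude), so the ratio equals the sharp Poincaré constant exactly.


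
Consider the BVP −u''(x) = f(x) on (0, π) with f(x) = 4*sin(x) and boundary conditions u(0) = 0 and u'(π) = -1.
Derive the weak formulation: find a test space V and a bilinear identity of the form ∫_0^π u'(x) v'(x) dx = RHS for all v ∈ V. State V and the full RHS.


V = {v ∈ H^1(0, π) : v(0) = 0} (test functions vanish at x = 0 where u is specified); weak form: ∫_0^π u'v' dx = ∫_0^π (4*sin(x)) v dx − v(π) for all v ∈ V.

Multiply both sides by a test function v and integrate from 0 to π:
  ∫_0^π −u''(x) v(x) dx = ∫_0^π f(x) v(x) dx.
Integrate the LHS by parts once:
  ∫_0^π −u'' v dx = −[u'(x) v(x)]_0^π + ∫_0^π u'(x) v'(x) dx.
Thus ∫_0^π u'(x) v'(x) dx = ∫_0^π f(x) v(x) dx + [u'(x) v(x)]_0^π.
Choose V so that boundary terms are either known or forced to vanish.
Mixed BC: u(0) = 0 (Dirichlet) and u'(π) = -1 (Neumann). Define V = {v ∈ H^1(0, π) : v(0) = 0}. Then [u' v]_0^π = u'(π)·v(π) − u'(0)·0 = − v(π).
Weak formulation: find u (satisfying any essential BC) such that ∫_0^π u'(x) v'(x) dx = ∫_0^π f v dx − v(π) for all v ∈ V (Dirichlet at 0 absorbed into V; Neumann datum at x = π contributes the boundary term).
Substituting f(x) = 4*sin(x), the right-hand side is ∫_0^π (4*sin(x)) v dx − v(π).
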